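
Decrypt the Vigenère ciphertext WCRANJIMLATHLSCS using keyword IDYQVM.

OZTKSXAJNKYVDPEC

Repeat the key across the ciphertext: IDYQVMIDYQVMIDYQ
W(22)−I(8): 14 → O
C(2)−D(3): -1≡25 → Z
R(17)−Y(24): -7≡19 → T
A(0)−Q(16): -16≡10 → K
N(13)−V(21): -8≡18 → S
J(9)−M(12): -3≡23 → X
I(8)−I(8): 0 → A
M(12)−D(3): 9 → J
L(11)−Y(24): -13≡13 → N
A(0)−Q(16): -16≡10 → K
T(19)−V(21): -2≡24 → Y
H(7)−M(12): -5≡21 → V
L(11)−I(8): 3 → D
S(18)−D(3): 15 → P
C(2)−Y(24): -22≡4 → E
S(18)−Q(16): 2 → C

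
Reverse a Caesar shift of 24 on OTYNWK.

QVAPYM

O(14): 14−24=-10≡16 → Q
T(19): 19−24=-5≡21 → V
Y(24): 24−24=0 → A
N(13): 13−24=-11≡15 → P
W(22): 22−24=-2≡24 → Y
K(10): 10−24=-14≡12 → M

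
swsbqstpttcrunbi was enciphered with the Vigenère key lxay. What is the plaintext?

Repeat the key across the ciphertext: lxaylxaylxaylxay
s(18)−l(11): 7 → h
w(22)−x(23): -1≡25 → z
s(18)−a(0): 18 → s
b(1)−y(24): -23≡3 → d
q(16)−l(11): 5 → f
s(18)−x(23): -5≡21 → v
t(19)−a(0): 19 → t
p(15)−y(24): -9≡17 → r
t(19)−l(11): 8 → i
t(19)−x(23): -4≡22 → w
c(2)−a(0): 2 → c
r(17)−y(24): -7≡19 → t
u(20)−l(11): 9 → j
n(13)−x(23): -10≡16 → q
b(1)−a(0): 1 → b
i(8)−y(24): -16≡10 → k

hzsdfvtriwctjqbk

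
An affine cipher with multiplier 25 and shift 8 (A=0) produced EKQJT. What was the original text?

The inverse of 25 mod 26 is 25, since 25·25=625≡1. Apply D(y)=25·(y−8) mod 26:
E(4): 25·(4−8)=-100≡4 → E
K(10): 25·(10−8)=50≡24 → Y
Q(16): 25·(16−8)=200≡18 → S
J(9): 25·(9−8)=25 → Z
T(19): 25·(19−8)=275≡15 → P

EYSZP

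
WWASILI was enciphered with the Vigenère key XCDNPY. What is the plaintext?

Repeat the key across the ciphertext: XCDNPYX
W(22)−X(23): -1≡25 → Z
W(22)−C(2): 20 → U
A(0)−D(3): -3≡23 → X
S(18)−N(13): 5 → F
I(8)−P(15): -7≡19 → T
L(11)−Y(24): -13≡13 → N
I(8)−X(23): -15≡11 → L

ZUXFTNL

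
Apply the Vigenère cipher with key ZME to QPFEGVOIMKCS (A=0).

PBJDSZNUQJOW

Repeat the key across the message: ZMEZMEZMEZME
Q(16)+Z(25): 41≡15 → P
P(15)+M(12): 27≡1 → B
F(5)+E(4): 9 → J
E(4)+Z(25): 29≡3 → D
G(6)+M(12): 18 → S
V(21)+E(4): 25 → Z
O(14)+Z(25): 39≡13 → N
I(8)+M(12): 20 → U
M(12)+E(4): 16 → Q
K(10)+Z(25): 35≡9 → J
C(2)+M(12): 14 → O
S(18)+E(4): 22 → W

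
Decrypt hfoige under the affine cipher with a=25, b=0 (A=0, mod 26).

The inverse of 25 mod 26 is 25, since 25·25=625≡1. Apply D(y)=25·(y−0) mod 26:
h(7): 25·(7−0)=175≡19 → t
f(5): 25·(5−0)=125≡21 → v
o(14): 25·(14−0)=350≡12 → m
i(8): 25·(8−0)=200≡18 → s
g(6): 25·(6−0)=150≡20 → u
e(4): 25·(4−0)=100≡22 → w

tvmsuw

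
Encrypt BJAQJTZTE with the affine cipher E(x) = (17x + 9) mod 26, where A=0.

AGJVGUSUZ

B(1): 17·1+9=26≡0 → A
J(9): 17·9+9=162≡6 → G
A(0): 17·0+9=9 → J
Q(16): 17·16+9=281≡21 → V
J(9): 17·9+9=162≡6 → G
T(19): 17·19+9=332≡20 → U
Z(25): 17·25+9=434≡18 → S
T(19): 17·19+9=332≡20 → U
E(4): 17·4+9=77≡25 → Z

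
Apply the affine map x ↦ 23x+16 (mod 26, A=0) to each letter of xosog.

zaoay

x(23): 23·23+16=545≡25 → z
o(14): 23·14+16=338≡0 → a
s(18): 23·18+16=430≡14 → o
o(14): 23·14+16=338≡0 → a
g(6): 23·6+16=154≡24 → y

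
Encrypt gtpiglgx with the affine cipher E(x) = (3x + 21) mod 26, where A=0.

naotncnm

g(6): 3·6+21=39≡13 → n
t(19): 3·19+21=78≡0 → a
p(15): 3·15+21=66≡14 → o
i(8): 3·8+21=45≡19 → t
g(6): 3·6+21=39≡13 → n
l(11): 3·11+21=54≡2 → c
g(6): 3·6+21=39≡13 → n
x(23): 3·23+21=90≡12 → m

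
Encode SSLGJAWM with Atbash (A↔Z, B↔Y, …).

S(18) → H(7)
S(18) → H(7)
L(11) → O(14)
G(6) → T(19)
J(9) → Q(16)
A(0) → Z(25)
W(22) → D(3)
M(12) → N(13)

HHOTQZDN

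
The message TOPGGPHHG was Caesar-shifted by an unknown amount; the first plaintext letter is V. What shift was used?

From the crib: T(19)−V(21)=-2≡24, so the shift is 24.

24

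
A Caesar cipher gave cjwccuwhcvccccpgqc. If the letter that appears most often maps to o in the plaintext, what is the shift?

14

The most frequent ciphertext letter is c (appears 9 times).
c is position 2; o is position 14.
Shift = -12≡14.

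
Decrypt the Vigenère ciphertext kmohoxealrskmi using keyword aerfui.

Repeat the key across the ciphertext: aerfuiaerfuiae
k(10)−a(0): 10 → k
m(12)−e(4): 8 → i
o(14)−r(17): -3≡23 → x
h(7)−f(5): 2 → c
o(14)−u(20): -6≡20 → u
x(23)−i(8): 15 → p
e(4)−a(0): 4 → e
a(0)−e(4): -4≡22 → w
l(11)−r(17): -6≡20 → u
r(17)−f(5): 12 → m
s(18)−u(20): -2≡24 → y
k(10)−i(8): 2 → c
m(12)−a(0): 12 → m
i(8)−e(4): 4 → e

kixcupewumycme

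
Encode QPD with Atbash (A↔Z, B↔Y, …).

JKW

Q(16) → J(9)
P(15) → K(10)
D(3) → W(22)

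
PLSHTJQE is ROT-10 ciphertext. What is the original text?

P(15): 15−10=5 → F
L(11): 11−10=1 → B
S(18): 18−10=8 → I
H(7): 7−10=-3≡23 → X
T(19): 19−10=9 → J
J(9): 9−10=-1≡25 → Z
Q(16): 16−10=6 → G
E(4): 4−10=-6≡20 → U

FBIXJZGU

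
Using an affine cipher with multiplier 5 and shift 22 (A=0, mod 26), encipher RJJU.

R(17): 5·17+22=107≡3 → D
J(9): 5·9+22=67≡15 → P
J(9): 5·9+22=67≡15 → P
U(20): 5·20+22=122≡18 → S

DPPS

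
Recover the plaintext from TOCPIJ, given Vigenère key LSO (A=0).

Repeat the key across the ciphertext: LSOLSO
T(19)−L(11): 8 → I
O(14)−S(18): -4≡22 → W
C(2)−O(14): -12≡14 → O
P(15)−L(11): 4 → E
I(8)−S(18): -10≡16 → Q
J(9)−O(14): -5≡21 → V

IWOEQV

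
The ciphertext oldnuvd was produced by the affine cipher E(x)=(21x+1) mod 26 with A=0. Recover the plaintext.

The inverse of 21 mod 26 is 5, since 21·5=105≡1. Apply D(y)=5·(y−1) mod 26:
o(14): 5·(14−1)=65≡13 → n
l(11): 5·(11−1)=50≡24 → y
d(3): 5·(3−1)=10 → k
n(13): 5·(13−1)=60≡8 → i
u(20): 5·(20−1)=95≡17 → r
v(21): 5·(21−1)=100≡22 → w
d(3): 5·(3−1)=10 → k

nykirwk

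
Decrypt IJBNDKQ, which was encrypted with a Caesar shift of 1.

I(8): 8−1=7 → H
J(9): 9−1=8 → I
B(1): 1−1=0 → A
N(13): 13−1=12 → M
D(3): 3−1=2 → C
K(10): 10−1=9 → J
Q(16): 16−1=15 → P

HIAMCJP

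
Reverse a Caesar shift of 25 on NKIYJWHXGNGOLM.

N(13): 13−25=-12≡14 → O
K(10): 10−25=-15≡11 → L
I(8): 8−25=-17≡9 → J
Y(24): 24−25=-1≡25 → Z
J(9): 9−25=-16≡10 → K
W(22): 22−25=-3≡23 → X
H(7): 7−25=-18≡8 → I
X(23): 23−25=-2≡24 → Y
G(6): 6−25=-19≡7 → H
N(13): 13−25=-12≡14 → O
G(6): 6−25=-19≡7 → H
O(14): 14−25=-11≡15 → P
L(11): 11−25=-14≡12 → M
M(12): 12−25=-13≡13 → N

OLJZKXIYHOHPMN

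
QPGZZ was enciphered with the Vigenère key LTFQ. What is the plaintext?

FWBJO

Repeat the key across the ciphertext: LTFQL
Q(16)−L(11): 5 → F
P(15)−T(19): -4≡22 → W
G(6)−F(5): 1 → B
Z(25)−Q(16): 9 → J
Z(25)−L(11): 14 → O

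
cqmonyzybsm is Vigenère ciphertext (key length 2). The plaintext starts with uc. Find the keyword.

io

Subtract each crib letter from the matching ciphertext letter (mod 26):
c(2)−u(20)=-18≡8 → i
q(16)−c(2)=14 → o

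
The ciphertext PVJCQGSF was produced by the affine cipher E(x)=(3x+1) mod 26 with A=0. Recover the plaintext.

WYUJFTXK

The inverse of 3 mod 26 is 9, since 3·9=27≡1. Apply D(y)=9·(y−1) mod 26:
P(15): 9·(15−1)=126≡22 → W
V(21): 9·(21−1)=180≡24 → Y
J(9): 9·(9−1)=72≡20 → U
C(2): 9·(2−1)=9 → J
Q(16): 9·(16−1)=135≡5 → F
G(6): 9·(6−1)=45≡19 → T
S(18): 9·(18−1)=153≡23 → X
F(5): 9·(5−1)=36≡10 → K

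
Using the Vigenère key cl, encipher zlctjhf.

bweelsh

Repeat the key across the message: clclclc
z(25)+c(2): 27≡1 → b
l(11)+l(11): 22 → w
c(2)+c(2): 4 → e
t(19)+l(11): 30≡4 → e
j(9)+c(2): 11 → l
h(7)+l(11): 18 → s
f(5)+c(2): 7 → h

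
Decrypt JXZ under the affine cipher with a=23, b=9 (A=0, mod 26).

The inverse of 23 mod 26 is 17, since 23·17=391≡1. Apply D(y)=17·(y−9) mod 26:
J(9): 17·(9−9)=0 → A
X(23): 17·(23−9)=238≡4 → E
Z(25): 17·(25−9)=272≡12 → M

AEM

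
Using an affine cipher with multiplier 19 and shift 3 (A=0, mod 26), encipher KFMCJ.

K(10): 19·10+3=193≡11 → L
F(5): 19·5+3=98≡20 → U
M(12): 19·12+3=231≡23 → X
C(2): 19·2+3=41≡15 → P
J(9): 19·9+3=174≡18 → S

LUXPS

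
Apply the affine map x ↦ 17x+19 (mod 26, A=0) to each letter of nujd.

n(13): 17·13+19=240≡6 → g
u(20): 17·20+19=359≡21 → v
j(9): 17·9+19=172≡16 → q
d(3): 17·3+19=70≡18 → s

gvqs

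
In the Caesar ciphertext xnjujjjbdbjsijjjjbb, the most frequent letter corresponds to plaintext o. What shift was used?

The most frequent ciphertext letter is j (appears 9 times).
j is position 9; o is position 14.
Shift = -5≡21.

21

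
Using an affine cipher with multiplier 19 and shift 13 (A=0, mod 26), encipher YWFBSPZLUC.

BPEGRMUODZ

Y(24): 19·24+13=469≡1 → B
W(22): 19·22+13=431≡15 → P
F(5): 19·5+13=108≡4 → E
B(1): 19·1+13=32≡6 → G
S(18): 19·18+13=355≡17 → R
P(15): 19·15+13=298≡12 → M
Z(25): 19·25+13=488≡20 → U
L(11): 19·11+13=222≡14 → O
U(20): 19·20+13=393≡3 → D
C(2): 19·2+13=51≡25 → Z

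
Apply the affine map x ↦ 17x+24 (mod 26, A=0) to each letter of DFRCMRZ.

XFBGUBH

D(3): 17·3+24=75≡23 → X
F(5): 17·5+24=109≡5 → F
R(17): 17·17+24=313≡1 → B
C(2): 17·2+24=58≡6 → G
M(12): 17·12+24=228≡20 → U
R(17): 17·17+24=313≡1 → B
Z(25): 17·25+24=449≡7 → H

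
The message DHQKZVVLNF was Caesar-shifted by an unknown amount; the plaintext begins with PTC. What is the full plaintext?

From the crib: D(3)−P(15)=-12≡14, so the shift is 14.
Subtract 14 from each ciphertext letter:
D(3): 3−14=-11≡15 → P
H(7): 7−14=-7≡19 → T
Q(16): 16−14=2 → C
K(10): 10−14=-4≡22 → W
Z(25): 25−14=11 → L
V(21): 21−14=7 → H
V(21): 21−14=7 → H
L(11): 11−14=-3≡23 → X
N(13): 13−14=-1≡25 → Z
F(5): 5−14=-9≡17 → R

PTCWLHHXZR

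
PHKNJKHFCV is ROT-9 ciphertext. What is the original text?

GYBEABYWTM

P(15): 15−9=6 → G
H(7): 7−9=-2≡24 → Y
K(10): 10−9=1 → B
N(13): 13−9=4 → E
J(9): 9−9=0 → A
K(10): 10−9=1 → B
H(7): 7−9=-2≡24 → Y
F(5): 5−9=-4≡22 → W
C(2): 2−9=-7≡19 → T
V(21): 21−9=12 → M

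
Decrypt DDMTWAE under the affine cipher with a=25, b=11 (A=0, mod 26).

IIZSPLH

The inverse of 25 mod 26 is 25, since 25·25=625≡1. Apply D(y)=25·(y−11) mod 26:
D(3): 25·(3−11)=-200≡8 → I
D(3): 25·(3−11)=-200≡8 → I
M(12): 25·(12−11)=25 → Z
T(19): 25·(19−11)=200≡18 → S
W(22): 25·(22−11)=275≡15 → P
A(0): 25·(0−11)=-275≡11 → L
E(4): 25·(4−11)=-175≡7 → H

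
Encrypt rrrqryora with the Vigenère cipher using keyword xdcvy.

Repeat the key across the message: xdcvyxdcv
r(17)+x(23): 40≡14 → o
r(17)+d(3): 20 → u
r(17)+c(2): 19 → t
q(16)+v(21): 37≡11 → l
r(17)+y(24): 41≡15 → p
y(24)+x(23): 47≡21 → v
o(14)+d(3): 17 → r
r(17)+c(2): 19 → t
a(0)+v(21): 21 → v

outlpvrtv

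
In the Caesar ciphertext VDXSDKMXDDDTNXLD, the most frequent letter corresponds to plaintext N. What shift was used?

16

The most frequent ciphertext letter is D (appears 6 times).
D is position 3; N is position 13.
Shift = -10≡16.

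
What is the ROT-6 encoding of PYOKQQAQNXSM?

P(15): 15+6=21 → V
Y(24): 24+6=30≡4 → E
O(14): 14+6=20 → U
K(10): 10+6=16 → Q
Q(16): 16+6=22 → W
Q(16): 16+6=22 → W
A(0): 0+6=6 → G
Q(16): 16+6=22 → W
N(13): 13+6=19 → T
X(23): 23+6=29≡3 → D
S(18): 18+6=24 → Y
M(12): 12+6=18 → S

VEUQWWGWTDYS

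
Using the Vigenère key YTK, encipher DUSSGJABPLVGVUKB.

Repeat the key across the message: YTKYTKYTKYTKYTKY
D(3)+Y(24): 27≡1 → B
U(20)+T(19): 39≡13 → N
S(18)+K(10): 28≡2 → C
S(18)+Y(24): 42≡16 → Q
G(6)+T(19): 25 → Z
J(9)+K(10): 19 → T
A(0)+Y(24): 24 → Y
B(1)+T(19): 20 → U
P(15)+K(10): 25 → Z
L(11)+Y(24): 35≡9 → J
V(21)+T(19): 40≡14 → O
G(6)+K(10): 16 → Q
V(21)+Y(24): 45≡19 → T
U(20)+T(19): 39≡13 → N
K(10)+K(10): 20 → U
B(1)+Y(24): 25 → Z

BNCQZTYUZJOQTNUZ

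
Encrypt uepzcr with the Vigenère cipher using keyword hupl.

Repeat the key across the message: huplhu
u(20)+h(7): 27≡1 → b
e(4)+u(20): 24 → y
p(15)+p(15): 30≡4 → e
z(25)+l(11): 36≡10 → k
c(2)+h(7): 9 → j
r(17)+u(20): 37≡11 → l

byekjl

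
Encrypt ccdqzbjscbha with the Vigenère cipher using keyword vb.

Repeat the key across the message: vbvbvbvbvbvb
c(2)+v(21): 23 → x
c(2)+b(1): 3 → d
d(3)+v(21): 24 → y
q(16)+b(1): 17 → r
z(25)+v(21): 46≡20 → u
b(1)+b(1): 2 → c
j(9)+v(21): 30≡4 → e
s(18)+b(1): 19 → t
c(2)+v(21): 23 → x
b(1)+b(1): 2 → c
h(7)+v(21): 28≡2 → c
a(0)+b(1): 1 → b

xdyrucetxccb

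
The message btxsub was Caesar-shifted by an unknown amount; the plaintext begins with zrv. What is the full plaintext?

From the crib: b(1)−z(25)=-24≡2, so the shift is 2.
Subtract 2 from each ciphertext letter:
b(1): 1−2=-1≡25 → z
t(19): 19−2=17 → r
x(23): 23−2=21 → v
s(18): 18−2=16 → q
u(20): 20−2=18 → s
b(1): 1−2=-1≡25 → z

zrvqsz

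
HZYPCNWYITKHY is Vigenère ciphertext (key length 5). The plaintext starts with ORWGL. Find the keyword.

TICJR

Subtract each crib letter from the matching ciphertext letter (mod 26):
H(7)−O(14)=-7≡19 → T
Z(25)−R(17)=8 → I
Y(24)−W(22)=2 → C
P(15)−G(6)=9 → J
C(2)−L(11)=-9≡17 → R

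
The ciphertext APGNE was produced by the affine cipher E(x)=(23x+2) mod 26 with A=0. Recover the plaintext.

SNQFI

The inverse of 23 mod 26 is 17, since 23·17=391≡1. Apply D(y)=17·(y−2) mod 26:
A(0): 17·(0−2)=-34≡18 → S
P(15): 17·(15−2)=221≡13 → N
G(6): 17·(6−2)=68≡16 → Q
N(13): 17·(13−2)=187≡5 → F
E(4): 17·(4−2)=34≡8 → I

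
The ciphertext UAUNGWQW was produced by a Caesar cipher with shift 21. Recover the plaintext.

U(20): 20−21=-1≡25 → Z
A(0): 0−21=-21≡5 → F
U(20): 20−21=-1≡25 → Z
N(13): 13−21=-8≡18 → S
G(6): 6−21=-15≡11 → L
W(22): 22−21=1 → B
Q(16): 16−21=-5≡21 → V
W(22): 22−21=1 → B

ZFZSLBVB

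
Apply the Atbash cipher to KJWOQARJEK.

PQDLJZIQVP

K(10) → P(15)
J(9) → Q(16)
W(22) → D(3)
O(14) → L(11)
Q(16) → J(9)
A(0) → Z(25)
R(17) → I(8)
J(9) → Q(16)
E(4) → V(21)
K(10) → P(15)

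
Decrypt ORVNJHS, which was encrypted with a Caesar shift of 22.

O(14): 14−22=-8≡18 → S
R(17): 17−22=-5≡21 → V
V(21): 21−22=-1≡25 → Z
N(13): 13−22=-9≡17 → R
J(9): 9−22=-13≡13 → N
H(7): 7−22=-15≡11 → L
S(18): 18−22=-4≡22 → W

SVZRNLW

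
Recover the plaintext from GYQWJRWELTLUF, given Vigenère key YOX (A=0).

Repeat the key across the ciphertext: YOXYOXYOXYOXY
G(6)−Y(24): -18≡8 → I
Y(24)−O(14): 10 → K
Q(16)−X(23): -7≡19 → T
W(22)−Y(24): -2≡24 → Y
J(9)−O(14): -5≡21 → V
R(17)−X(23): -6≡20 → U
W(22)−Y(24): -2≡24 → Y
E(4)−O(14): -10≡16 → Q
L(11)−X(23): -12≡14 → O
T(19)−Y(24): -5≡21 → V
L(11)−O(14): -3≡23 → X
U(20)−X(23): -3≡23 → X
F(5)−Y(24): -19≡7 → H

IKTYVUYQOVXXH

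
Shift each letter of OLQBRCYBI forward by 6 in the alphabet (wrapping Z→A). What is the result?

URWHXIEHO

O(14): 14+6=20 → U
L(11): 11+6=17 → R
Q(16): 16+6=22 → W
B(1): 1+6=7 → H
R(17): 17+6=23 → X
C(2): 2+6=8 → I
Y(24): 24+6=30≡4 → E
B(1): 1+6=7 → H
I(8): 8+6=14 → O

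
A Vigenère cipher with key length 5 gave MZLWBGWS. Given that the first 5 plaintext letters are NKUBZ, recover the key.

ZPRVC

Subtract each crib letter from the matching ciphertext letter (mod 26):
M(12)−N(13)=-1≡25 → Z
Z(25)−K(10)=15 → P
L(11)−U(20)=-9≡17 → R
W(22)−B(1)=21 → V
B(1)−Z(25)=-24≡2 → C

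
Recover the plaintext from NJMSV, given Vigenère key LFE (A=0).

CEIHQ

Repeat the key across the ciphertext: LFELF
N(13)−L(11): 2 → C
J(9)−F(5): 4 → E
M(12)−E(4): 8 → I
S(18)−L(11): 7 → H
V(21)−F(5): 16 → Q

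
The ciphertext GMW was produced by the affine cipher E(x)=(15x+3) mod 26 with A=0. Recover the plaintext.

The inverse of 15 mod 26 is 7, since 15·7=105≡1. Apply D(y)=7·(y−3) mod 26:
G(6): 7·(6−3)=21 → V
M(12): 7·(12−3)=63≡11 → L
W(22): 7·(22−3)=133≡3 → D

VLD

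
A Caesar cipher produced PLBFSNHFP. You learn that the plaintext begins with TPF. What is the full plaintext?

From the crib: P(15)−T(19)=-4≡22, so the shift is 22.
Subtract 22 from each ciphertext letter:
P(15): 15−22=-7≡19 → T
L(11): 11−22=-11≡15 → P
B(1): 1−22=-21≡5 → F
F(5): 5−22=-17≡9 → J
S(18): 18−22=-4≡22 → W
N(13): 13−22=-9≡17 → R
H(7): 7−22=-15≡11 → L
F(5): 5−22=-17≡9 → J
P(15): 15−22=-7≡19 → T

TPFJWRLJT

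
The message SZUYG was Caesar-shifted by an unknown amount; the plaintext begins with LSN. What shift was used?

From the crib: S(18)−L(11)=7, so the shift is 7.

7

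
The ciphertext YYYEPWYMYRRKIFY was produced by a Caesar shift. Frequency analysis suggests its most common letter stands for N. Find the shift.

11

The most frequent ciphertext letter is Y (appears 6 times).
Y is position 24; N is position 13.
Shift = 11.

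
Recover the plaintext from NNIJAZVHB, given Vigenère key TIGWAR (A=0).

UFCNAICZV

Repeat the key across the ciphertext: TIGWARTIG
N(13)−T(19): -6≡20 → U
N(13)−I(8): 5 → F
I(8)−G(6): 2 → C
J(9)−W(22): -13≡13 → N
A(0)−A(0): 0 → A
Z(25)−R(17): 8 → I
V(21)−T(19): 2 → C
H(7)−I(8): -1≡25 → Z
B(1)−G(6): -5≡21 → V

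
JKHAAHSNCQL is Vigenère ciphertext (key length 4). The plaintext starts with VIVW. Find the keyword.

OCME

Subtract each crib letter from the matching ciphertext letter (mod 26):
J(9)−V(21)=-12≡14 → O
K(10)−I(8)=2 → C
H(7)−V(21)=-14≡12 → M
A(0)−W(22)=-22≡4 → E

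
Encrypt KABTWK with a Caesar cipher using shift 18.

K(10): 10+18=28≡2 → C
A(0): 0+18=18 → S
B(1): 1+18=19 → T
T(19): 19+18=37≡11 → L
W(22): 22+18=40≡14 → O
K(10): 10+18=28≡2 → C

CSTLOC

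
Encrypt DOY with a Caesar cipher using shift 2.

FQA

D(3): 3+2=5 → F
O(14): 14+2=16 → Q
Y(24): 24+2=26≡0 → A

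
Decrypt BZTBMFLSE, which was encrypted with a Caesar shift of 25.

CAUCNGMTF

B(1): 1−25=-24≡2 → C
Z(25): 25−25=0 → A
T(19): 19−25=-6≡20 → U
B(1): 1−25=-24≡2 → C
M(12): 12−25=-13≡13 → N
F(5): 5−25=-20≡6 → G
L(11): 11−25=-14≡12 → M
S(18): 18−25=-7≡19 → T
E(4): 4−25=-21≡5 → F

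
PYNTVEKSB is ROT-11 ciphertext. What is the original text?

P(15): 15−11=4 → E
Y(24): 24−11=13 → N
N(13): 13−11=2 → C
T(19): 19−11=8 → I
V(21): 21−11=10 → K
E(4): 4−11=-7≡19 → T
K(10): 10−11=-1≡25 → Z
S(18): 18−11=7 → H
B(1): 1−11=-10≡16 → Q

ENCIKTZHQ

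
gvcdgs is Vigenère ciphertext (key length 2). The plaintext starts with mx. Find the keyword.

uy

Subtract each crib letter from the matching ciphertext letter (mod 26):
g(6)−m(12)=-6≡20 → u
v(21)−x(23)=-2≡24 → y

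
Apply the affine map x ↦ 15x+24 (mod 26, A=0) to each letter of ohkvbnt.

azsbnlx

o(14): 15·14+24=234≡0 → a
h(7): 15·7+24=129≡25 → z
k(10): 15·10+24=174≡18 → s
v(21): 15·21+24=339≡1 → b
b(1): 15·1+24=39≡13 → n
n(13): 15·13+24=219≡11 → l
t(19): 15·19+24=309≡23 → x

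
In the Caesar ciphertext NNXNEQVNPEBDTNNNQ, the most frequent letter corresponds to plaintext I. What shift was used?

The most frequent ciphertext letter is N (appears 7 times).
N is position 13; I is position 8.
Shift = 5.

5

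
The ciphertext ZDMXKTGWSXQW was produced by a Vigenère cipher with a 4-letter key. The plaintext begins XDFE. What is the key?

Subtract each crib letter from the matching ciphertext letter (mod 26):
Z(25)−X(23)=2 → C
D(3)−D(3)=0 → A
M(12)−F(5)=7 → H
X(23)−E(4)=19 → T

CAHT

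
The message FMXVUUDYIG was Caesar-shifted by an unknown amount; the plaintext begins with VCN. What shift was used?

10

From the crib: F(5)−V(21)=-16≡10, so the shift is 10.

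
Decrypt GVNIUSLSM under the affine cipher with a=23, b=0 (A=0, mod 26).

YTNGCUFUW

The inverse of 23 mod 26 is 17, since 23·17=391≡1. Apply D(y)=17·(y−0) mod 26:
G(6): 17·(6−0)=102≡24 → Y
V(21): 17·(21−0)=357≡19 → T
N(13): 17·(13−0)=221≡13 → N
I(8): 17·(8−0)=136≡6 → G
U(20): 17·(20−0)=340≡2 → C
S(18): 17·(18−0)=306≡20 → U
L(11): 17·(11−0)=187≡5 → F
S(18): 17·(18−0)=306≡20 → U
M(12): 17·(12−0)=204≡22 → W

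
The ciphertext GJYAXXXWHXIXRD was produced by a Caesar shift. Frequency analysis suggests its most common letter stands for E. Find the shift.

The most frequent ciphertext letter is X (appears 5 times).
X is position 23; E is position 4.
Shift = 19.

19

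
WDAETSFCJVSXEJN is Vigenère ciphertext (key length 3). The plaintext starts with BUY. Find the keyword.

Subtract each crib letter from the matching ciphertext letter (mod 26):
W(22)−B(1)=21 → V
D(3)−U(20)=-17≡9 → J
A(0)−Y(24)=-24≡2 → C

VJC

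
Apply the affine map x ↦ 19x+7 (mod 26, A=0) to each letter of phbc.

p(15): 19·15+7=292≡6 → g
h(7): 19·7+7=140≡10 → k
b(1): 19·1+7=26≡0 → a
c(2): 19·2+7=45≡19 → t

gkat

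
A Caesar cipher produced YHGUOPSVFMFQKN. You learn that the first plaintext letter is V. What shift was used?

From the crib: Y(24)−V(21)=3, so the shift is 3.

3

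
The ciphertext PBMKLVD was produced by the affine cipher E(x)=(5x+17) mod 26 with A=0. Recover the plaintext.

KCZJEGS

The inverse of 5 mod 26 is 21, since 5·21=105≡1. Apply D(y)=21·(y−17) mod 26:
P(15): 21·(15−17)=-42≡10 → K
B(1): 21·(1−17)=-336≡2 → C
M(12): 21·(12−17)=-105≡25 → Z
K(10): 21·(10−17)=-147≡9 → J
L(11): 21·(11−17)=-126≡4 → E
V(21): 21·(21−17)=84≡6 → G
D(3): 21·(3−17)=-294≡18 → S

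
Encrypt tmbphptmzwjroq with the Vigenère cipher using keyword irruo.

bdsjvxkdtkrifk

Repeat the key across the message: irruoirruoirru
t(19)+i(8): 27≡1 → b
m(12)+r(17): 29≡3 → d
b(1)+r(17): 18 → s
p(15)+u(20): 35≡9 → j
h(7)+o(14): 21 → v
p(15)+i(8): 23 → x
t(19)+r(17): 36≡10 → k
m(12)+r(17): 29≡3 → d
z(25)+u(20): 45≡19 → t
w(22)+o(14): 36≡10 → k
j(9)+i(8): 17 → r
r(17)+r(17): 34≡8 → i
o(14)+r(17): 31≡5 → f
q(16)+u(20): 36≡10 → k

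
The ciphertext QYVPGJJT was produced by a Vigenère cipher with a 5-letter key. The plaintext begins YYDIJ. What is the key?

SASHX

Subtract each crib letter from the matching ciphertext letter (mod 26):
Q(16)−Y(24)=-8≡18 → S
Y(24)−Y(24)=0 → A
V(21)−D(3)=18 → S
P(15)−I(8)=7 → H
G(6)−J(9)=-3≡23 → X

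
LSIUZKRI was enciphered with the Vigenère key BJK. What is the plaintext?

KJYTQAQZ

Repeat the key across the ciphertext: BJKBJKBJ
L(11)−B(1): 10 → K
S(18)−J(9): 9 → J
I(8)−K(10): -2≡24 → Y
U(20)−B(1): 19 → T
Z(25)−J(9): 16 → Q
K(10)−K(10): 0 → A
R(17)−B(1): 16 → Q
I(8)−J(9): -1≡25 → Z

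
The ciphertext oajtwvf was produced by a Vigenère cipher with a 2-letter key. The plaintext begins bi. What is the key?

Subtract each crib letter from the matching ciphertext letter (mod 26):
o(14)−b(1)=13 → n
a(0)−i(8)=-8≡18 → s

ns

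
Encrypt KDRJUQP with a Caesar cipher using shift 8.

K(10): 10+8=18 → S
D(3): 3+8=11 → L
R(17): 17+8=25 → Z
J(9): 9+8=17 → R
U(20): 20+8=28≡2 → C
Q(16): 16+8=24 → Y
P(15): 15+8=23 → X

SLZRCYX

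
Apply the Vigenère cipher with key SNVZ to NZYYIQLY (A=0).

Repeat the key across the message: SNVZSNVZ
N(13)+S(18): 31≡5 → F
Z(25)+N(13): 38≡12 → M
Y(24)+V(21): 45≡19 → T
Y(24)+Z(25): 49≡23 → X
I(8)+S(18): 26≡0 → A
Q(16)+N(13): 29≡3 → D
L(11)+V(21): 32≡6 → G
Y(24)+Z(25): 49≡23 → X

FMTXADGX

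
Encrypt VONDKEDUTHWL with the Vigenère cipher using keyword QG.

Repeat the key across the message: QGQGQGQGQGQG
V(21)+Q(16): 37≡11 → L
O(14)+G(6): 20 → U
N(13)+Q(16): 29≡3 → D
D(3)+G(6): 9 → J
K(10)+Q(16): 26≡0 → A
E(4)+G(6): 10 → K
D(3)+Q(16): 19 → T
U(20)+G(6): 26≡0 → A
T(19)+Q(16): 35≡9 → J
H(7)+G(6): 13 → N
W(22)+Q(16): 38≡12 → M
L(11)+G(6): 17 → R

LUDJAKTAJNMR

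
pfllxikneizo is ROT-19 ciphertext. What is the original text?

wmsseprulpgv

p(15): 15−19=-4≡22 → w
f(5): 5−19=-14≡12 → m
l(11): 11−19=-8≡18 → s
l(11): 11−19=-8≡18 → s
x(23): 23−19=4 → e
i(8): 8−19=-11≡15 → p
k(10): 10−19=-9≡17 → r
n(13): 13−19=-6≡20 → u
e(4): 4−19=-15≡11 → l
i(8): 8−19=-11≡15 → p
z(25): 25−19=6 → g
o(14): 14−19=-5≡21 → v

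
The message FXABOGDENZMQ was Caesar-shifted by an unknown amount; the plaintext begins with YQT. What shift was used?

7

From the crib: F(5)−Y(24)=-19≡7, so the shift is 7.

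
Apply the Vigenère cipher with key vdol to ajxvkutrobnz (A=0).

vmlgfxhcjebk

Repeat the key across the message: vdolvdolvdol
a(0)+v(21): 21 → v
j(9)+d(3): 12 → m
x(23)+o(14): 37≡11 → l
v(21)+l(11): 32≡6 → g
k(10)+v(21): 31≡5 → f
u(20)+d(3): 23 → x
t(19)+o(14): 33≡7 → h
r(17)+l(11): 28≡2 → c
o(14)+v(21): 35≡9 → j
b(1)+d(3): 4 → e
n(13)+o(14): 27≡1 → b
z(25)+l(11): 36≡10 → k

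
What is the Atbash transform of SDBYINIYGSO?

S(18) → H(7)
D(3) → W(22)
B(1) → Y(24)
Y(24) → B(1)
I(8) → R(17)
N(13) → M(12)
I(8) → R(17)
Y(24) → B(1)
G(6) → T(19)
S(18) → H(7)
O(14) → L(11)

HWYBRMRBTHL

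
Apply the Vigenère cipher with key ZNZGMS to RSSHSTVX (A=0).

Repeat the key across the message: ZNZGMSZN
R(17)+Z(25): 42≡16 → Q
S(18)+N(13): 31≡5 → F
S(18)+Z(25): 43≡17 → R
H(7)+G(6): 13 → N
S(18)+M(12): 30≡4 → E
T(19)+S(18): 37≡11 → L
V(21)+Z(25): 46≡20 → U
X(23)+N(13): 36≡10 → K

QFRNELUK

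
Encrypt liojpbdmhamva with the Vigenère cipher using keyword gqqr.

ryeavrtdnqcmg

Repeat the key across the message: gqqrgqqrgqqrg
l(11)+g(6): 17 → r
i(8)+q(16): 24 → y
o(14)+q(16): 30≡4 → e
j(9)+r(17): 26≡0 → a
p(15)+g(6): 21 → v
b(1)+q(16): 17 → r
d(3)+q(16): 19 → t
m(12)+r(17): 29≡3 → d
h(7)+g(6): 13 → n
a(0)+q(16): 16 → q
m(12)+q(16): 28≡2 → c
v(21)+r(17): 38≡12 → m
a(0)+g(6): 6 → g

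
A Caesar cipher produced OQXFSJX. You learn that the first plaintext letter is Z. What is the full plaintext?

ZBIQDUI

From the crib: O(14)−Z(25)=-11≡15, so the shift is 15.
Subtract 15 from each ciphertext letter:
O(14): 14−15=-1≡25 → Z
Q(16): 16−15=1 → B
X(23): 23−15=8 → I
F(5): 5−15=-10≡16 → Q
S(18): 18−15=3 → D
J(9): 9−15=-6≡20 → U
X(23): 23−15=8 → I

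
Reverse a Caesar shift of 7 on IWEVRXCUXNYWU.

I(8): 8−7=1 → B
W(22): 22−7=15 → P
E(4): 4−7=-3≡23 → X
V(21): 21−7=14 → O
R(17): 17−7=10 → K
X(23): 23−7=16 → Q
C(2): 2−7=-5≡21 → V
U(20): 20−7=13 → N
X(23): 23−7=16 → Q
N(13): 13−7=6 → G
Y(24): 24−7=17 → R
W(22): 22−7=15 → P
U(20): 20−7=13 → N

BPXOKQVNQGRPN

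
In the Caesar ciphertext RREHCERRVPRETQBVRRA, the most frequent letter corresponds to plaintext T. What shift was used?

24

The most frequent ciphertext letter is R (appears 7 times).
R is position 17; T is position 19.
Shift = -2≡24.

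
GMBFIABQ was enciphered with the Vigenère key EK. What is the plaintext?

Repeat the key across the ciphertext: EKEKEKEK
G(6)−E(4): 2 → C
M(12)−K(10): 2 → C
B(1)−E(4): -3≡23 → X
F(5)−K(10): -5≡21 → V
I(8)−E(4): 4 → E
A(0)−K(10): -10≡16 → Q
B(1)−E(4): -3≡23 → X
Q(16)−K(10): 6 → G

CCXVEQXG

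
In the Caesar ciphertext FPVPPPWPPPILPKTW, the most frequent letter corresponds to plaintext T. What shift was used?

22

The most frequent ciphertext letter is P (appears 8 times).
P is position 15; T is position 19.
Shift = -4≡22.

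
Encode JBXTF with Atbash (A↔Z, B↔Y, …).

J(9) → Q(16)
B(1) → Y(24)
X(23) → C(2)
T(19) → G(6)
F(5) → U(20)

QYCGU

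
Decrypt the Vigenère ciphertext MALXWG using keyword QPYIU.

WLNPCQ

Repeat the key across the ciphertext: QPYIUQ
M(12)−Q(16): -4≡22 → W
A(0)−P(15): -15≡11 → L
L(11)−Y(24): -13≡13 → N
X(23)−I(8): 15 → P
W(22)−U(20): 2 → C
G(6)−Q(16): -10≡16 → Q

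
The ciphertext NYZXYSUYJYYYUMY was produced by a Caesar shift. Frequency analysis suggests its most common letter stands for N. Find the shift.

The most frequent ciphertext letter is Y (appears 7 times).
Y is position 24; N is position 13.
Shift = 11.

11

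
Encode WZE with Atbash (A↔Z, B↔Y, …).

W(22) → D(3)
Z(25) → A(0)
E(4) → V(21)

DAV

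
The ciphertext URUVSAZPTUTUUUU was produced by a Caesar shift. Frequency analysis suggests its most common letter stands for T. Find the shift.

The most frequent ciphertext letter is U (appears 7 times).
U is position 20; T is position 19.
Shift = 1.

1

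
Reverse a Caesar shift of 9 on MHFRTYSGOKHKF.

DYWIKPJXFBYBW

M(12): 12−9=3 → D
H(7): 7−9=-2≡24 → Y
F(5): 5−9=-4≡22 → W
R(17): 17−9=8 → I
T(19): 19−9=10 → K
Y(24): 24−9=15 → P
S(18): 18−9=9 → J
G(6): 6−9=-3≡23 → X
O(14): 14−9=5 → F
K(10): 10−9=1 → B
H(7): 7−9=-2≡24 → Y
K(10): 10−9=1 → B
F(5): 5−9=-4≡22 → W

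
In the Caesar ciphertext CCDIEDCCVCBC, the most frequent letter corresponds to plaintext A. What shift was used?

2

The most frequent ciphertext letter is C (appears 6 times).
C is position 2; A is position 0.
Shift = 2.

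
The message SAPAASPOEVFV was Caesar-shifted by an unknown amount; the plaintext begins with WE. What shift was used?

From the crib: S(18)−W(22)=-4≡22, so the shift is 22.

22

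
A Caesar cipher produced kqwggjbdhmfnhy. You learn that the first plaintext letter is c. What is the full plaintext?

From the crib: k(10)−c(2)=8, so the shift is 8.
Subtract 8 from each ciphertext letter:
k(10): 10−8=2 → c
q(16): 16−8=8 → i
w(22): 22−8=14 → o
g(6): 6−8=-2≡24 → y
g(6): 6−8=-2≡24 → y
j(9): 9−8=1 → b
b(1): 1−8=-7≡19 → t
d(3): 3−8=-5≡21 → v
h(7): 7−8=-1≡25 → z
m(12): 12−8=4 → e
f(5): 5−8=-3≡23 → x
n(13): 13−8=5 → f
h(7): 7−8=-1≡25 → z
y(24): 24−8=16 → q

cioyybtvzexfzq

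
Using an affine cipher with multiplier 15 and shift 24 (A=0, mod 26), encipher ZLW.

JHQ

Z(25): 15·25+24=399≡9 → J
L(11): 15·11+24=189≡7 → H
W(22): 15·22+24=354≡16 → Q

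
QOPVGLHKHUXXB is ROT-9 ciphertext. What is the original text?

HFGMXCYBYLOOS

Q(16): 16−9=7 → H
O(14): 14−9=5 → F
P(15): 15−9=6 → G
V(21): 21−9=12 → M
G(6): 6−9=-3≡23 → X
L(11): 11−9=2 → C
H(7): 7−9=-2≡24 → Y
K(10): 10−9=1 → B
H(7): 7−9=-2≡24 → Y
U(20): 20−9=11 → L
X(23): 23−9=14 → O
X(23): 23−9=14 → O
B(1): 1−9=-8≡18 → S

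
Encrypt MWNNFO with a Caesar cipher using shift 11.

M(12): 12+11=23 → X
W(22): 22+11=33≡7 → H
N(13): 13+11=24 → Y
N(13): 13+11=24 → Y
F(5): 5+11=16 → Q
O(14): 14+11=25 → Z

XHYYQZ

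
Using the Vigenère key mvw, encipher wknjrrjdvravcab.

ifjvmnvyrdvrovx

Repeat the key across the message: mvwmvwmvwmvwmvw
w(22)+m(12): 34≡8 → i
k(10)+v(21): 31≡5 → f
n(13)+w(22): 35≡9 → j
j(9)+m(12): 21 → v
r(17)+v(21): 38≡12 → m
r(17)+w(22): 39≡13 → n
j(9)+m(12): 21 → v
d(3)+v(21): 24 → y
v(21)+w(22): 43≡17 → r
r(17)+m(12): 29≡3 → d
a(0)+v(21): 21 → v
v(21)+w(22): 43≡17 → r
c(2)+m(12): 14 → o
a(0)+v(21): 21 → v
b(1)+w(22): 23 → x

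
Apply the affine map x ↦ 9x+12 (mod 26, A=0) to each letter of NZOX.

ZDIL

N(13): 9·13+12=129≡25 → Z
Z(25): 9·25+12=237≡3 → D
O(14): 9·14+12=138≡8 → I
X(23): 9·23+12=219≡11 → L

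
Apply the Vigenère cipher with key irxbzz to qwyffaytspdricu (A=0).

Repeat the key across the message: irxbzzirxbzzirx
q(16)+i(8): 24 → y
w(22)+r(17): 39≡13 → n
y(24)+x(23): 47≡21 → v
f(5)+b(1): 6 → g
f(5)+z(25): 30≡4 → e
a(0)+z(25): 25 → z
y(24)+i(8): 32≡6 → g
t(19)+r(17): 36≡10 → k
s(18)+x(23): 41≡15 → p
p(15)+b(1): 16 → q
d(3)+z(25): 28≡2 → c
r(17)+z(25): 42≡16 → q
i(8)+i(8): 16 → q
c(2)+r(17): 19 → t
u(20)+x(23): 43≡17 → r

ynvgezgkpqcqqtr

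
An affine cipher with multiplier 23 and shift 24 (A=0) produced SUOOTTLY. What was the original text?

CKMMTTNA

The inverse of 23 mod 26 is 17, since 23·17=391≡1. Apply D(y)=17·(y−24) mod 26:
S(18): 17·(18−24)=-102≡2 → C
U(20): 17·(20−24)=-68≡10 → K
O(14): 17·(14−24)=-170≡12 → M
O(14): 17·(14−24)=-170≡12 → M
T(19): 17·(19−24)=-85≡19 → T
T(19): 17·(19−24)=-85≡19 → T
L(11): 17·(11−24)=-221≡13 → N
Y(24): 17·(24−24)=0 → A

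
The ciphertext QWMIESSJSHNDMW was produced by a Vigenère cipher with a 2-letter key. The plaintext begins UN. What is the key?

WJ

Subtract each crib letter from the matching ciphertext letter (mod 26):
Q(16)−U(20)=-4≡22 → W
W(22)−N(13)=9 → J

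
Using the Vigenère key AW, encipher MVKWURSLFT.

Repeat the key across the message: AWAWAWAWAW
M(12)+A(0): 12 → M
V(21)+W(22): 43≡17 → R
K(10)+A(0): 10 → K
W(22)+W(22): 44≡18 → S
U(20)+A(0): 20 → U
R(17)+W(22): 39≡13 → N
S(18)+A(0): 18 → S
L(11)+W(22): 33≡7 → H
F(5)+A(0): 5 → F
T(19)+W(22): 41≡15 → P

MRKSUNSHFP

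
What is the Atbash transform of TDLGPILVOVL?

GWOTKROELEO

T(19) → G(6)
D(3) → W(22)
L(11) → O(14)
G(6) → T(19)
P(15) → K(10)
I(8) → R(17)
L(11) → O(14)
V(21) → E(4)
O(14) → L(11)
V(21) → E(4)
L(11) → O(14)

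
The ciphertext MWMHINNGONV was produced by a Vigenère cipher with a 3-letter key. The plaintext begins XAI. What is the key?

PWE

Subtract each crib letter from the matching ciphertext letter (mod 26):
M(12)−X(23)=-11≡15 → P
W(22)−A(0)=22 → W
M(12)−I(8)=4 → E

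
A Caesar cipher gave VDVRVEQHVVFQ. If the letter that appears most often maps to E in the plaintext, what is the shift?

17

The most frequent ciphertext letter is V (appears 5 times).
V is position 21; E is position 4.
Shift = 17.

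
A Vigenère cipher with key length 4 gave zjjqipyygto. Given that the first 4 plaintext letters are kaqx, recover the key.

Subtract each crib letter from the matching ciphertext letter (mod 26):
z(25)−k(10)=15 → p
j(9)−a(0)=9 → j
j(9)−q(16)=-7≡19 → t
q(16)−x(23)=-7≡19 → t

pjtt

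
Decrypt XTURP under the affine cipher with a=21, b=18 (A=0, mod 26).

The inverse of 21 mod 26 is 5, since 21·5=105≡1. Apply D(y)=5·(y−18) mod 26:
X(23): 5·(23−18)=25 → Z
T(19): 5·(19−18)=5 → F
U(20): 5·(20−18)=10 → K
R(17): 5·(17−18)=-5≡21 → V
P(15): 5·(15−18)=-15≡11 → L

ZFKVL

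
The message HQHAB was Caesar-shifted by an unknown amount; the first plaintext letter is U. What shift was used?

From the crib: H(7)−U(20)=-13≡13, so the shift is 13.

13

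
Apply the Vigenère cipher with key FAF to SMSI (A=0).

Repeat the key across the message: FAFF
S(18)+F(5): 23 → X
M(12)+A(0): 12 → M
S(18)+F(5): 23 → X
I(8)+F(5): 13 → N

XMXN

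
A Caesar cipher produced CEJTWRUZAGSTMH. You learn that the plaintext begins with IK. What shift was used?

20

From the crib: C(2)−I(8)=-6≡20, so the shift is 20.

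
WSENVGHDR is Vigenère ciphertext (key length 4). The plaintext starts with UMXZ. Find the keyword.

Subtract each crib letter from the matching ciphertext letter (mod 26):
W(22)−U(20)=2 → C
S(18)−M(12)=6 → G
E(4)−X(23)=-19≡7 → H
N(13)−Z(25)=-12≡14 → O

CGHO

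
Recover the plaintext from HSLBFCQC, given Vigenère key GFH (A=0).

Repeat the key across the ciphertext: GFHGFHGF
H(7)−G(6): 1 → B
S(18)−F(5): 13 → N
L(11)−H(7): 4 → E
B(1)−G(6): -5≡21 → V
F(5)−F(5): 0 → A
C(2)−H(7): -5≡21 → V
Q(16)−G(6): 10 → K
C(2)−F(5): -3≡23 → X

BNEVAVKX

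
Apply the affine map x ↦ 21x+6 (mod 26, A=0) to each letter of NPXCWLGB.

N(13): 21·13+6=279≡19 → T
P(15): 21·15+6=321≡9 → J
X(23): 21·23+6=489≡21 → V
C(2): 21·2+6=48≡22 → W
W(22): 21·22+6=468≡0 → A
L(11): 21·11+6=237≡3 → D
G(6): 21·6+6=132≡2 → C
B(1): 21·1+6=27≡1 → B

TJVWADCB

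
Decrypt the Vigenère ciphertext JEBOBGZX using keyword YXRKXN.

Repeat the key across the ciphertext: YXRKXNYX
J(9)−Y(24): -15≡11 → L
E(4)−X(23): -19≡7 → H
B(1)−R(17): -16≡10 → K
O(14)−K(10): 4 → E
B(1)−X(23): -22≡4 → E
G(6)−N(13): -7≡19 → T
Z(25)−Y(24): 1 → B
X(23)−X(23): 0 → A

LHKEETBA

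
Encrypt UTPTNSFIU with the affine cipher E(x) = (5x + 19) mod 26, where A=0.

U(20): 5·20+19=119≡15 → P
T(19): 5·19+19=114≡10 → K
P(15): 5·15+19=94≡16 → Q
T(19): 5·19+19=114≡10 → K
N(13): 5·13+19=84≡6 → G
S(18): 5·18+19=109≡5 → F
F(5): 5·5+19=44≡18 → S
I(8): 5·8+19=59≡7 → H
U(20): 5·20+19=119≡15 → P

PKQKGFSHP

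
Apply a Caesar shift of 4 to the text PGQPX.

P(15): 15+4=19 → T
G(6): 6+4=10 → K
Q(16): 16+4=20 → U
P(15): 15+4=19 → T
X(23): 23+4=27≡1 → B

TKUTB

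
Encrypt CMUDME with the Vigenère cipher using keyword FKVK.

HWPNRO

Repeat the key across the message: FKVKFK
C(2)+F(5): 7 → H
M(12)+K(10): 22 → W
U(20)+V(21): 41≡15 → P
D(3)+K(10): 13 → N
M(12)+F(5): 17 → R
E(4)+K(10): 14 → O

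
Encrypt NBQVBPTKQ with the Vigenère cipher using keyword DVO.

Repeat the key across the message: DVODVODVO
N(13)+D(3): 16 → Q
B(1)+V(21): 22 → W
Q(16)+O(14): 30≡4 → E
V(21)+D(3): 24 → Y
B(1)+V(21): 22 → W
P(15)+O(14): 29≡3 → D
T(19)+D(3): 22 → W
K(10)+V(21): 31≡5 → F
Q(16)+O(14): 30≡4 → E

QWEYWDWFE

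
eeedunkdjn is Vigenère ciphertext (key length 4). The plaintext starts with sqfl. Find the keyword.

mozs

Subtract each crib letter from the matching ciphertext letter (mod 26):
e(4)−s(18)=-14≡12 → m
e(4)−q(16)=-12≡14 → o
e(4)−f(5)=-1≡25 → z
d(3)−l(11)=-8≡18 → s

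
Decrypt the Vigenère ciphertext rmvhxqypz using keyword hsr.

Repeat the key across the ciphertext: hsrhsrhsr
r(17)−h(7): 10 → k
m(12)−s(18): -6≡20 → u
v(21)−r(17): 4 → e
h(7)−h(7): 0 → a
x(23)−s(18): 5 → f
q(16)−r(17): -1≡25 → z
y(24)−h(7): 17 → r
p(15)−s(18): -3≡23 → x
z(25)−r(17): 8 → i

kueafzrxi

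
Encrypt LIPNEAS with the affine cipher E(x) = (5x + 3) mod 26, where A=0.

GRAQXDP

L(11): 5·11+3=58≡6 → G
I(8): 5·8+3=43≡17 → R
P(15): 5·15+3=78≡0 → A
N(13): 5·13+3=68≡16 → Q
E(4): 5·4+3=23 → X
A(0): 5·0+3=3 → D
S(18): 5·18+3=93≡15 → P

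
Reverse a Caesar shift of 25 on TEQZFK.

UFRAGL

T(19): 19−25=-6≡20 → U
E(4): 4−25=-21≡5 → F
Q(16): 16−25=-9≡17 → R
Z(25): 25−25=0 → A
F(5): 5−25=-20≡6 → G
K(10): 10−25=-15≡11 → L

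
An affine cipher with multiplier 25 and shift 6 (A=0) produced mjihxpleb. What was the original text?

uxyzjrvcf

The inverse of 25 mod 26 is 25, since 25·25=625≡1. Apply D(y)=25·(y−6) mod 26:
m(12): 25·(12−6)=150≡20 → u
j(9): 25·(9−6)=75≡23 → x
i(8): 25·(8−6)=50≡24 → y
h(7): 25·(7−6)=25 → z
x(23): 25·(23−6)=425≡9 → j
p(15): 25·(15−6)=225≡17 → r
l(11): 25·(11−6)=125≡21 → v
e(4): 25·(4−6)=-50≡2 → c
b(1): 25·(1−6)=-125≡5 → f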